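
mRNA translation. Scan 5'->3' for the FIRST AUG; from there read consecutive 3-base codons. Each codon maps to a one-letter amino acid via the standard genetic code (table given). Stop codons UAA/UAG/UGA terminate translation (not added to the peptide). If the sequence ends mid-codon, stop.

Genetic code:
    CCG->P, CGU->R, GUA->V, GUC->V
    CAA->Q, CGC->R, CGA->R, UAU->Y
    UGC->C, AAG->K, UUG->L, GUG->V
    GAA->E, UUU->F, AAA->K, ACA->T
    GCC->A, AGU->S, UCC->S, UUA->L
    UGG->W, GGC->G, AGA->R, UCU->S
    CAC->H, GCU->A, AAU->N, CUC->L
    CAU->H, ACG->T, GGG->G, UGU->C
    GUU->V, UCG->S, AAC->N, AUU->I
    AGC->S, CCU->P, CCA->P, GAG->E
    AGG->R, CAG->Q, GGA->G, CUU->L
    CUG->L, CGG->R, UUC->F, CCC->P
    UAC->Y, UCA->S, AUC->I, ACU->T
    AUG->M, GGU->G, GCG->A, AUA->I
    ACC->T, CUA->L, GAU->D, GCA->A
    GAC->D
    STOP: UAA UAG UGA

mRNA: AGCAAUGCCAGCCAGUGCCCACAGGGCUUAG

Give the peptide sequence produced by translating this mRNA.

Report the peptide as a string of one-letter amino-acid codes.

Answer: MPASAHRA

Derivation:
start AUG at pos 4
pos 4: AUG -> M; peptide=M
pos 7: CCA -> P; peptide=MP
pos 10: GCC -> A; peptide=MPA
pos 13: AGU -> S; peptide=MPAS
pos 16: GCC -> A; peptide=MPASA
pos 19: CAC -> H; peptide=MPASAH
pos 22: AGG -> R; peptide=MPASAHR
pos 25: GCU -> A; peptide=MPASAHRA
pos 28: UAG -> STOP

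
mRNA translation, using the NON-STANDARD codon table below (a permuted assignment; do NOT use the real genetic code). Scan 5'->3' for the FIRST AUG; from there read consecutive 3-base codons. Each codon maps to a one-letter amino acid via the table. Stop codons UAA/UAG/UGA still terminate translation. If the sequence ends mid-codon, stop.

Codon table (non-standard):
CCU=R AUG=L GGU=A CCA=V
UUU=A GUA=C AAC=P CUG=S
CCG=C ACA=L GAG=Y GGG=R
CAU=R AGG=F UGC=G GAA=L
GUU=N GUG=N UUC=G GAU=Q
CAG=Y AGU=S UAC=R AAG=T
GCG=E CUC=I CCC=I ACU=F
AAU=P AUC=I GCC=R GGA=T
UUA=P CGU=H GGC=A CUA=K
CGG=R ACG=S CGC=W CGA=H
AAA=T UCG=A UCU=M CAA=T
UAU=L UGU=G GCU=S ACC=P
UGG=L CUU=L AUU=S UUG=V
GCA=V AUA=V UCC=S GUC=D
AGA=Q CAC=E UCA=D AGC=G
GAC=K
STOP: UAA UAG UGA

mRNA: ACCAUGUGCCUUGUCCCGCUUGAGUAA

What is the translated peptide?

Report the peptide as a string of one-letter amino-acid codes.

start AUG at pos 3
pos 3: AUG -> L; peptide=L
pos 6: UGC -> G; peptide=LG
pos 9: CUU -> L; peptide=LGL
pos 12: GUC -> D; peptide=LGLD
pos 15: CCG -> C; peptide=LGLDC
pos 18: CUU -> L; peptide=LGLDCL
pos 21: GAG -> Y; peptide=LGLDCLY
pos 24: UAA -> STOP

Answer: LGLDCLY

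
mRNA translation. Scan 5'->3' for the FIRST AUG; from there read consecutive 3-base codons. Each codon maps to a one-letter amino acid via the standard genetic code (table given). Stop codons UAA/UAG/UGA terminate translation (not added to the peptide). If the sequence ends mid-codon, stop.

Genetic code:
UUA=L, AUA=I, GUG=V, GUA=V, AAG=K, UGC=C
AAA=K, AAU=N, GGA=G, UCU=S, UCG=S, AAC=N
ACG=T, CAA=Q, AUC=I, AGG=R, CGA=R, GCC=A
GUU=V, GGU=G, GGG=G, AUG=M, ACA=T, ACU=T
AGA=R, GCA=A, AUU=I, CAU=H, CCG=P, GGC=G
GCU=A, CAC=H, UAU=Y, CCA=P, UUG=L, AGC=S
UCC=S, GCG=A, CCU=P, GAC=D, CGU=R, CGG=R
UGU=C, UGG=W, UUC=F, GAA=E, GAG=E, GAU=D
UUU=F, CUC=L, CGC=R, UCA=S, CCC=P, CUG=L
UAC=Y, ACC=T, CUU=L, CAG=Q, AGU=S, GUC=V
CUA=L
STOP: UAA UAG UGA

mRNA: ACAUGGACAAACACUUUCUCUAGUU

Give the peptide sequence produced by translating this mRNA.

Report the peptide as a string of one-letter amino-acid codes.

Answer: MDKHFL

Derivation:
start AUG at pos 2
pos 2: AUG -> M; peptide=M
pos 5: GAC -> D; peptide=MD
pos 8: AAA -> K; peptide=MDK
pos 11: CAC -> H; peptide=MDKH
pos 14: UUU -> F; peptide=MDKHF
pos 17: CUC -> L; peptide=MDKHFL
pos 20: UAG -> STOP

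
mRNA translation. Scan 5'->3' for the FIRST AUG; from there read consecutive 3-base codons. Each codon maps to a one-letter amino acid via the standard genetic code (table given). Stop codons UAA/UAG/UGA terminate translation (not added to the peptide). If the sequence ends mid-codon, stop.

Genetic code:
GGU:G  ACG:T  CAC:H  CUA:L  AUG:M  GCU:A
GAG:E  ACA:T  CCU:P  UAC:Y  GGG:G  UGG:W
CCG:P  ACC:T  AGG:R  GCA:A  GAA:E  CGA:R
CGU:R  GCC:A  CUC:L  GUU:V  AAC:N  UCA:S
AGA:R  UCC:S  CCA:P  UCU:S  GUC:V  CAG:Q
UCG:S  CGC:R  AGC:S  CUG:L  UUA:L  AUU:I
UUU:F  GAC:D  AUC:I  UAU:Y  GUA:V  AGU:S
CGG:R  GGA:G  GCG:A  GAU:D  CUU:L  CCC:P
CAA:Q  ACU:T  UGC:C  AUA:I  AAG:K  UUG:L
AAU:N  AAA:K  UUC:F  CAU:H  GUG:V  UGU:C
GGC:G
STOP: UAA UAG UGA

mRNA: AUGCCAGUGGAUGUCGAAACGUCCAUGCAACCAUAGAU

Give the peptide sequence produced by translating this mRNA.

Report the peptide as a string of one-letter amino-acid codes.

Answer: MPVDVETSMQP

Derivation:
start AUG at pos 0
pos 0: AUG -> M; peptide=M
pos 3: CCA -> P; peptide=MP
pos 6: GUG -> V; peptide=MPV
pos 9: GAU -> D; peptide=MPVD
pos 12: GUC -> V; peptide=MPVDV
pos 15: GAA -> E; peptide=MPVDVE
pos 18: ACG -> T; peptide=MPVDVET
pos 21: UCC -> S; peptide=MPVDVETS
pos 24: AUG -> M; peptide=MPVDVETSM
pos 27: CAA -> Q; peptide=MPVDVETSMQ
pos 30: CCA -> P; peptide=MPVDVETSMQP
pos 33: UAG -> STOP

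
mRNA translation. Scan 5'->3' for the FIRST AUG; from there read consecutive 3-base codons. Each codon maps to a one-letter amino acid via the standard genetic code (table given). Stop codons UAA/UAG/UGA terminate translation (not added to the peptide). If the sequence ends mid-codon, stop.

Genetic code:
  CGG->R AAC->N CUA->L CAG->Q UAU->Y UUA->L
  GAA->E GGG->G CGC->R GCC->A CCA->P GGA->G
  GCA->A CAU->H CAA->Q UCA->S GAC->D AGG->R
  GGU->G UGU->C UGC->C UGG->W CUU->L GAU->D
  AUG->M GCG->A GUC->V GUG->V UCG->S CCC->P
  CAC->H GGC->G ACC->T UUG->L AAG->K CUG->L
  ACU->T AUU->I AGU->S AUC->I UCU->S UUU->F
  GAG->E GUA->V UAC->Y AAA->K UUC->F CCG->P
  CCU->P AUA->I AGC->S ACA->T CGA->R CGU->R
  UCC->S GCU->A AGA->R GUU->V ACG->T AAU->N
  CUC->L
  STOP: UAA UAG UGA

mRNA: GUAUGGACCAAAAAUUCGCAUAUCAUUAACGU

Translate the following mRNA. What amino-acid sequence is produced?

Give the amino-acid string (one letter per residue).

Answer: MDQKFAYH

Derivation:
start AUG at pos 2
pos 2: AUG -> M; peptide=M
pos 5: GAC -> D; peptide=MD
pos 8: CAA -> Q; peptide=MDQ
pos 11: AAA -> K; peptide=MDQK
pos 14: UUC -> F; peptide=MDQKF
pos 17: GCA -> A; peptide=MDQKFA
pos 20: UAU -> Y; peptide=MDQKFAY
pos 23: CAU -> H; peptide=MDQKFAYH
pos 26: UAA -> STOP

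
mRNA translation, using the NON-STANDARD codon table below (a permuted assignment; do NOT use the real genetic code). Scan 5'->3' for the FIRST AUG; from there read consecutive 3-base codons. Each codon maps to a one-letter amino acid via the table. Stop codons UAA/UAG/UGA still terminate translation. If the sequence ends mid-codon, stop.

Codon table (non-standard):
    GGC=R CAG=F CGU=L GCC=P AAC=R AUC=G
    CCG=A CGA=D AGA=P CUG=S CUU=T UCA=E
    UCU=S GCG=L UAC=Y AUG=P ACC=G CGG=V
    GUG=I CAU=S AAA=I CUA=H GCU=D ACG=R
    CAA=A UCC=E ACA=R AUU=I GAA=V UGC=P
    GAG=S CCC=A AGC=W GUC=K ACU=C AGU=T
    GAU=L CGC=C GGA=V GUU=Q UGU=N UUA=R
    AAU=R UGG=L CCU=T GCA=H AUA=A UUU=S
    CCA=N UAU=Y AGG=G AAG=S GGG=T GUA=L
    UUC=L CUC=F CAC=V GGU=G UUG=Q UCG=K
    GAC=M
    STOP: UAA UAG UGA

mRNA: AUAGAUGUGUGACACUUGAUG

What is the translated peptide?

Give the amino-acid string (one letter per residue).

Answer: PNMC

Derivation:
start AUG at pos 4
pos 4: AUG -> P; peptide=P
pos 7: UGU -> N; peptide=PN
pos 10: GAC -> M; peptide=PNM
pos 13: ACU -> C; peptide=PNMC
pos 16: UGA -> STOP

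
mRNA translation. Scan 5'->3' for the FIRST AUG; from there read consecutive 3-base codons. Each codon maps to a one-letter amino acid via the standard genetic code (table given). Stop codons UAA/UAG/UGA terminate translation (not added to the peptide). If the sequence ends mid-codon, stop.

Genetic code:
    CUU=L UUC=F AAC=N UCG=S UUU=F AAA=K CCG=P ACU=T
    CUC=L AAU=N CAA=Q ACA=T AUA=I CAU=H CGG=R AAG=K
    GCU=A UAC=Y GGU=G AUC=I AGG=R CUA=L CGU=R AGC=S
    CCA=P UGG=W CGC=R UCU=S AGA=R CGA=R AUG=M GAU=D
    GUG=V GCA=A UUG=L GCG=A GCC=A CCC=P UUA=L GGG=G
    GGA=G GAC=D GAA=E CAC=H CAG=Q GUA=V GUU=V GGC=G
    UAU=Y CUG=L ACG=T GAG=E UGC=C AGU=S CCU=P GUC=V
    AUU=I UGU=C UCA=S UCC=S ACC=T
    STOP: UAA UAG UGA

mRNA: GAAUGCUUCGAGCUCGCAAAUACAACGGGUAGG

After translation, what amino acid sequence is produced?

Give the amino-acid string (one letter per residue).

start AUG at pos 2
pos 2: AUG -> M; peptide=M
pos 5: CUU -> L; peptide=ML
pos 8: CGA -> R; peptide=MLR
pos 11: GCU -> A; peptide=MLRA
pos 14: CGC -> R; peptide=MLRAR
pos 17: AAA -> K; peptide=MLRARK
pos 20: UAC -> Y; peptide=MLRARKY
pos 23: AAC -> N; peptide=MLRARKYN
pos 26: GGG -> G; peptide=MLRARKYNG
pos 29: UAG -> STOP

Answer: MLRARKYNG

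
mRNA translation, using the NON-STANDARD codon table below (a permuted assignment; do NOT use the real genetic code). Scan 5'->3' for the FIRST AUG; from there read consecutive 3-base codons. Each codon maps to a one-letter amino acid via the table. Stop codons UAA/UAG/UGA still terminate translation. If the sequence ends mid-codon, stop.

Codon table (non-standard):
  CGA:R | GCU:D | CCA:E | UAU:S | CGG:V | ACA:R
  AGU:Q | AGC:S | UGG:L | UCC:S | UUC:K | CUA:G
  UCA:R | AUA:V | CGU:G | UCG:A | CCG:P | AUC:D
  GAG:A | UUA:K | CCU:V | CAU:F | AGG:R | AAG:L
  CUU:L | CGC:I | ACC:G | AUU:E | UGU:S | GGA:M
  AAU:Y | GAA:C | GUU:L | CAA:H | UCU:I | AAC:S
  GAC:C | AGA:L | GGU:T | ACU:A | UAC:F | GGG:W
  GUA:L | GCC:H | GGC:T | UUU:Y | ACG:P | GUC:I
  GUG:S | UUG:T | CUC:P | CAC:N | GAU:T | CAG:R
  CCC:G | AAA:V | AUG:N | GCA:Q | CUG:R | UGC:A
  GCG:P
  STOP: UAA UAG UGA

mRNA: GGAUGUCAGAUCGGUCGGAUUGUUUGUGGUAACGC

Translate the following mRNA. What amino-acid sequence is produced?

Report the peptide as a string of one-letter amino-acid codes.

Answer: NRTVATSTL

Derivation:
start AUG at pos 2
pos 2: AUG -> N; peptide=N
pos 5: UCA -> R; peptide=NR
pos 8: GAU -> T; peptide=NRT
pos 11: CGG -> V; peptide=NRTV
pos 14: UCG -> A; peptide=NRTVA
pos 17: GAU -> T; peptide=NRTVAT
pos 20: UGU -> S; peptide=NRTVATS
pos 23: UUG -> T; peptide=NRTVATST
pos 26: UGG -> L; peptide=NRTVATSTL
pos 29: UAA -> STOP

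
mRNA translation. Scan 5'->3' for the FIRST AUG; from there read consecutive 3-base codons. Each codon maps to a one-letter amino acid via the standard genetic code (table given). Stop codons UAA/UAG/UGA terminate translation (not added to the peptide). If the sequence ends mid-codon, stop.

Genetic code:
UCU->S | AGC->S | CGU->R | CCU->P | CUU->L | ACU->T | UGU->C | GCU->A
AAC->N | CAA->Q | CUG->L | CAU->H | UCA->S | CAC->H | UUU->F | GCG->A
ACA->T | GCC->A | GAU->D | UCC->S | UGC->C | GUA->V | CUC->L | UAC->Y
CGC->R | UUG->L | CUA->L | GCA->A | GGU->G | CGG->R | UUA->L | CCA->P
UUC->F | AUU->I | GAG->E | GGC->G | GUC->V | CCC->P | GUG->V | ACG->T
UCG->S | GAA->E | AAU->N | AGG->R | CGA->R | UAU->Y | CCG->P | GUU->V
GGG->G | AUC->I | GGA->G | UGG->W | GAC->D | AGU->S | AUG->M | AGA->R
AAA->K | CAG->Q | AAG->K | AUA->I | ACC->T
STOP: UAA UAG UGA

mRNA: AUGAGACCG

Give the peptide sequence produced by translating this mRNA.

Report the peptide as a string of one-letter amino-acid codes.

Answer: MRP

Derivation:
start AUG at pos 0
pos 0: AUG -> M; peptide=M
pos 3: AGA -> R; peptide=MR
pos 6: CCG -> P; peptide=MRP
pos 9: only 0 nt remain (<3), stop (end of mRNA)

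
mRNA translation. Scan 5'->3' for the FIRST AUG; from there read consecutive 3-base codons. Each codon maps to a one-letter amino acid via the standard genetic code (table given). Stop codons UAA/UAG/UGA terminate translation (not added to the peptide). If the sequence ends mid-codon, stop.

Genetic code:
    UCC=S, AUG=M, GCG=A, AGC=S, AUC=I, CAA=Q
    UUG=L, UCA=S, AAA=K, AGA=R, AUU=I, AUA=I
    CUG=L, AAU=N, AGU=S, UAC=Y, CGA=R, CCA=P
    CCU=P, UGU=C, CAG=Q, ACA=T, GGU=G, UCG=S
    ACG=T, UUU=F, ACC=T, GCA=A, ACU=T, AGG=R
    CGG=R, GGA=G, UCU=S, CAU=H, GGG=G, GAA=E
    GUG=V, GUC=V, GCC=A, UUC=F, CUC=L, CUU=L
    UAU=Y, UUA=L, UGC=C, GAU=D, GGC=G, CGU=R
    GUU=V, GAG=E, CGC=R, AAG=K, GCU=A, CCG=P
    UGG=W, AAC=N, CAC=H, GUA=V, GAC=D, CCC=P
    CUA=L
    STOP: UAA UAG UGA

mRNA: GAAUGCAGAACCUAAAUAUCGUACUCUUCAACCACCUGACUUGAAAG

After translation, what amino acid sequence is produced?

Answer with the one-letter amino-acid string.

start AUG at pos 2
pos 2: AUG -> M; peptide=M
pos 5: CAG -> Q; peptide=MQ
pos 8: AAC -> N; peptide=MQN
pos 11: CUA -> L; peptide=MQNL
pos 14: AAU -> N; peptide=MQNLN
pos 17: AUC -> I; peptide=MQNLNI
pos 20: GUA -> V; peptide=MQNLNIV
pos 23: CUC -> L; peptide=MQNLNIVL
pos 26: UUC -> F; peptide=MQNLNIVLF
pos 29: AAC -> N; peptide=MQNLNIVLFN
pos 32: CAC -> H; peptide=MQNLNIVLFNH
pos 35: CUG -> L; peptide=MQNLNIVLFNHL
pos 38: ACU -> T; peptide=MQNLNIVLFNHLT
pos 41: UGA -> STOP

Answer: MQNLNIVLFNHLT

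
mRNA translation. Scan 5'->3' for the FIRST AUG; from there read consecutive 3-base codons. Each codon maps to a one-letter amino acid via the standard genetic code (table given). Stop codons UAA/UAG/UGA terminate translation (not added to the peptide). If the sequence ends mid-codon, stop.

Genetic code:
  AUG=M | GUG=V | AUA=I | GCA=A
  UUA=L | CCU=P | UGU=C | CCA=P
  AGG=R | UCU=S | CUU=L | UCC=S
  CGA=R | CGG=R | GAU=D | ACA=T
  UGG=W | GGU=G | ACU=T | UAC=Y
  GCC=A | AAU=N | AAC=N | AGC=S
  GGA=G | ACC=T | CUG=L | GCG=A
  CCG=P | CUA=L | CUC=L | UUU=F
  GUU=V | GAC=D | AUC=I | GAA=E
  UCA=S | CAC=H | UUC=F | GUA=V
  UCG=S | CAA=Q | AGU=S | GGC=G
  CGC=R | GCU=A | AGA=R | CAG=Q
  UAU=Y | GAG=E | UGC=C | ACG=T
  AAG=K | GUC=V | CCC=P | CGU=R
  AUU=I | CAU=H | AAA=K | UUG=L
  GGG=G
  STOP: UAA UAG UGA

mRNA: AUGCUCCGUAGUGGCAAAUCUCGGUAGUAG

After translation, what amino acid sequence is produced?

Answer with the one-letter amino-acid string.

start AUG at pos 0
pos 0: AUG -> M; peptide=M
pos 3: CUC -> L; peptide=ML
pos 6: CGU -> R; peptide=MLR
pos 9: AGU -> S; peptide=MLRS
pos 12: GGC -> G; peptide=MLRSG
pos 15: AAA -> K; peptide=MLRSGK
pos 18: UCU -> S; peptide=MLRSGKS
pos 21: CGG -> R; peptide=MLRSGKSR
pos 24: UAG -> STOP

Answer: MLRSGKSR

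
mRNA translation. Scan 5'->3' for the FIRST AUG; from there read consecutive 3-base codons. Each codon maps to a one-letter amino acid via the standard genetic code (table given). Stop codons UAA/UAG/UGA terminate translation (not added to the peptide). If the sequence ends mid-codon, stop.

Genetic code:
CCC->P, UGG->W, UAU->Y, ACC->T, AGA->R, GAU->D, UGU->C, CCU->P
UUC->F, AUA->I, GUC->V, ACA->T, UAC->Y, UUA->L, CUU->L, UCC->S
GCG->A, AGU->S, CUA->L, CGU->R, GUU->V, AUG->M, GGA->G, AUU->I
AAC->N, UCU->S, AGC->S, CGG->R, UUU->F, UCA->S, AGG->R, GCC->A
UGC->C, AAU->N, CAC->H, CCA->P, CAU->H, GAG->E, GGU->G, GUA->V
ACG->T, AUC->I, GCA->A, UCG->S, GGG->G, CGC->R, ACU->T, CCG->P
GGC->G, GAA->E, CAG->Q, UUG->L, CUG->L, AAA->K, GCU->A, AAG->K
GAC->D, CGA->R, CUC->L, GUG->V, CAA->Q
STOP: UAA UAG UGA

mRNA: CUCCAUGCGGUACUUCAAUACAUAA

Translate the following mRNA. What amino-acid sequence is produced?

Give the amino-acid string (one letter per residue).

Answer: MRYFNT

Derivation:
start AUG at pos 4
pos 4: AUG -> M; peptide=M
pos 7: CGG -> R; peptide=MR
pos 10: UAC -> Y; peptide=MRY
pos 13: UUC -> F; peptide=MRYF
pos 16: AAU -> N; peptide=MRYFN
pos 19: ACA -> T; peptide=MRYFNT
pos 22: UAA -> STOP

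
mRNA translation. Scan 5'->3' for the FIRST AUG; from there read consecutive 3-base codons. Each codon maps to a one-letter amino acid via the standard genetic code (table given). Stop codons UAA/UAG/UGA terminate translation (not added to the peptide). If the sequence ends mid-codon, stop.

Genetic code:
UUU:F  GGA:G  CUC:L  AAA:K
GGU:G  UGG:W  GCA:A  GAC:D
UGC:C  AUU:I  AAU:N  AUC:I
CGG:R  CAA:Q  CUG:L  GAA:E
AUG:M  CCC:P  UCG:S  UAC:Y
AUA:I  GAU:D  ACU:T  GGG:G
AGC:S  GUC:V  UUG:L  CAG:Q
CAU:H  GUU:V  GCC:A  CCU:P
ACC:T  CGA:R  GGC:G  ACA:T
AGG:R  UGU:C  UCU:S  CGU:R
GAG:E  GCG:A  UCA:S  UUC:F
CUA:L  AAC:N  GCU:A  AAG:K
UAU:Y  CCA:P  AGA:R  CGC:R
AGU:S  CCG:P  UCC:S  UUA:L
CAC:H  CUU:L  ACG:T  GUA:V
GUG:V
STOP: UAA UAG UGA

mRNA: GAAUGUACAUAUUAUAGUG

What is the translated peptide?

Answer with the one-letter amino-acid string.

Answer: MYIL

Derivation:
start AUG at pos 2
pos 2: AUG -> M; peptide=M
pos 5: UAC -> Y; peptide=MY
pos 8: AUA -> I; peptide=MYI
pos 11: UUA -> L; peptide=MYIL
pos 14: UAG -> STOP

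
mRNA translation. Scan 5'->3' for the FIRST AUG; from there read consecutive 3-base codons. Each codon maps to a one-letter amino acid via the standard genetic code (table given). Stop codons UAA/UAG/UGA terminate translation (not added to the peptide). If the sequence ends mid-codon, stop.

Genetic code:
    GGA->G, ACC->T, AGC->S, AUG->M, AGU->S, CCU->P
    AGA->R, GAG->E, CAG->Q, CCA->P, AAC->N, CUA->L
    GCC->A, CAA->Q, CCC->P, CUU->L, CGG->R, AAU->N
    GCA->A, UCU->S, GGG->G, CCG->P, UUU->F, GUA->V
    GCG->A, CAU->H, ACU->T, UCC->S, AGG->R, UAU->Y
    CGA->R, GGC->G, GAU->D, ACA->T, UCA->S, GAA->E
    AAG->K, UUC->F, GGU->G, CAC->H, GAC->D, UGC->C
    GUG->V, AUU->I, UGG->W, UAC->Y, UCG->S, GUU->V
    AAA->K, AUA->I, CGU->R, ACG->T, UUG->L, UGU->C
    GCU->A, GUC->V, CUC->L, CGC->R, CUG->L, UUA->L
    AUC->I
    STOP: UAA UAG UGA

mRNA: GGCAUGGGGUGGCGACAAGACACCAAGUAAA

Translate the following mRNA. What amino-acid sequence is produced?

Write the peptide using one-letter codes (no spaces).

start AUG at pos 3
pos 3: AUG -> M; peptide=M
pos 6: GGG -> G; peptide=MG
pos 9: UGG -> W; peptide=MGW
pos 12: CGA -> R; peptide=MGWR
pos 15: CAA -> Q; peptide=MGWRQ
pos 18: GAC -> D; peptide=MGWRQD
pos 21: ACC -> T; peptide=MGWRQDT
pos 24: AAG -> K; peptide=MGWRQDTK
pos 27: UAA -> STOP

Answer: MGWRQDTK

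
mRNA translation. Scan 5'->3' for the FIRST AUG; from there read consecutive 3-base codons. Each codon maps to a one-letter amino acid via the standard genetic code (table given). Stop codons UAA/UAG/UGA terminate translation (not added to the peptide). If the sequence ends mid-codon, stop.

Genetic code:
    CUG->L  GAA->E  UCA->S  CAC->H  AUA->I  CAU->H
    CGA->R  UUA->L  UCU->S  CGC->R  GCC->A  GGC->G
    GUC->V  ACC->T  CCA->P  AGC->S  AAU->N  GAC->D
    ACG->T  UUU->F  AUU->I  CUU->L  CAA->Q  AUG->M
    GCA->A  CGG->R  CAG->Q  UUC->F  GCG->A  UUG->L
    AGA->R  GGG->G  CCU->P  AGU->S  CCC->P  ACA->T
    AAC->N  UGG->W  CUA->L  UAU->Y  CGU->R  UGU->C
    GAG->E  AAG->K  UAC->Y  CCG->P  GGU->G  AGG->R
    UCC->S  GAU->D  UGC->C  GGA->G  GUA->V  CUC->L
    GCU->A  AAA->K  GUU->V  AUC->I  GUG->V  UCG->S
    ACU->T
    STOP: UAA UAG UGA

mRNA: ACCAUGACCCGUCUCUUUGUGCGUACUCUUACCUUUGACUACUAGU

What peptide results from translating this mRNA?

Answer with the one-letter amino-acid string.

Answer: MTRLFVRTLTFDY

Derivation:
start AUG at pos 3
pos 3: AUG -> M; peptide=M
pos 6: ACC -> T; peptide=MT
pos 9: CGU -> R; peptide=MTR
pos 12: CUC -> L; peptide=MTRL
pos 15: UUU -> F; peptide=MTRLF
pos 18: GUG -> V; peptide=MTRLFV
pos 21: CGU -> R; peptide=MTRLFVR
pos 24: ACU -> T; peptide=MTRLFVRT
pos 27: CUU -> L; peptide=MTRLFVRTL
pos 30: ACC -> T; peptide=MTRLFVRTLT
pos 33: UUU -> F; peptide=MTRLFVRTLTF
pos 36: GAC -> D; peptide=MTRLFVRTLTFD
pos 39: UAC -> Y; peptide=MTRLFVRTLTFDY
pos 42: UAG -> STOP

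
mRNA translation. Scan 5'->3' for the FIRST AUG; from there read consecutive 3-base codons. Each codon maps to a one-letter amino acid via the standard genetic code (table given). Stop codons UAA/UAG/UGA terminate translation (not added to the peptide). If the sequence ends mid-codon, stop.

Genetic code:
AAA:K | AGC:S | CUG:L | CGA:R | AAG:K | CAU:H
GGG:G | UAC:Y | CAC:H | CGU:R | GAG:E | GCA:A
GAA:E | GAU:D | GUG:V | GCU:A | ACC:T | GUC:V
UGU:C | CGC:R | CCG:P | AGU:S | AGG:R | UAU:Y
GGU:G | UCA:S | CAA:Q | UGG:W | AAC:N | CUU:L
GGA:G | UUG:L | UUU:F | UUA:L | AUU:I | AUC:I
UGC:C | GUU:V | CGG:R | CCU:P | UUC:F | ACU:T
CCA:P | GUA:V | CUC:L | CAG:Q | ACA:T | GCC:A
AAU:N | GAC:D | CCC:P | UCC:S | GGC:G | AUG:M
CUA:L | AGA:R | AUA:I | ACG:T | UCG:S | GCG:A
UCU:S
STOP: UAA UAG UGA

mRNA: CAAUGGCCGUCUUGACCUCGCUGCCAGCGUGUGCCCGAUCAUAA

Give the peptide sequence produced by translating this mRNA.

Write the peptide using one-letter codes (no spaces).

Answer: MAVLTSLPACARS

Derivation:
start AUG at pos 2
pos 2: AUG -> M; peptide=M
pos 5: GCC -> A; peptide=MA
pos 8: GUC -> V; peptide=MAV
pos 11: UUG -> L; peptide=MAVL
pos 14: ACC -> T; peptide=MAVLT
pos 17: UCG -> S; peptide=MAVLTS
pos 20: CUG -> L; peptide=MAVLTSL
pos 23: CCA -> P; peptide=MAVLTSLP
pos 26: GCG -> A; peptide=MAVLTSLPA
pos 29: UGU -> C; peptide=MAVLTSLPAC
pos 32: GCC -> A; peptide=MAVLTSLPACA
pos 35: CGA -> R; peptide=MAVLTSLPACAR
pos 38: UCA -> S; peptide=MAVLTSLPACARS
pos 41: UAA -> STOP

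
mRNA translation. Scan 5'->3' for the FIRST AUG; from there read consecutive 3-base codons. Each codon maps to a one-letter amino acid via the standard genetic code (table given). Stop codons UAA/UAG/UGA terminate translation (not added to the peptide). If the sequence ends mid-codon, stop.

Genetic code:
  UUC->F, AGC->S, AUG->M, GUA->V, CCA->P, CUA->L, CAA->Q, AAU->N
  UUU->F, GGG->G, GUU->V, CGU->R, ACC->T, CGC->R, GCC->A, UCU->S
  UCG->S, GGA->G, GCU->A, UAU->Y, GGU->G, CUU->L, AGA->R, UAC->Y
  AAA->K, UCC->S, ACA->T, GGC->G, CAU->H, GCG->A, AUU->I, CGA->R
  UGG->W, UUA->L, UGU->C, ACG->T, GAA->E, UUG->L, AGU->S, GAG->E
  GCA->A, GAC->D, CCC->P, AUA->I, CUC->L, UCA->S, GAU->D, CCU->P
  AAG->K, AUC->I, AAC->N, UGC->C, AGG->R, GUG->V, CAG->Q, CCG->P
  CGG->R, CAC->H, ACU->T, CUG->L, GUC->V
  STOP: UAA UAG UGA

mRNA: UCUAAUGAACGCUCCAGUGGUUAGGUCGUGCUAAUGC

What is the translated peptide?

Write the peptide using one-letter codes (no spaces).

Answer: MNAPVVRSC

Derivation:
start AUG at pos 4
pos 4: AUG -> M; peptide=M
pos 7: AAC -> N; peptide=MN
pos 10: GCU -> A; peptide=MNA
pos 13: CCA -> P; peptide=MNAP
pos 16: GUG -> V; peptide=MNAPV
pos 19: GUU -> V; peptide=MNAPVV
pos 22: AGG -> R; peptide=MNAPVVR
pos 25: UCG -> S; peptide=MNAPVVRS
pos 28: UGC -> C; peptide=MNAPVVRSC
pos 31: UAA -> STOP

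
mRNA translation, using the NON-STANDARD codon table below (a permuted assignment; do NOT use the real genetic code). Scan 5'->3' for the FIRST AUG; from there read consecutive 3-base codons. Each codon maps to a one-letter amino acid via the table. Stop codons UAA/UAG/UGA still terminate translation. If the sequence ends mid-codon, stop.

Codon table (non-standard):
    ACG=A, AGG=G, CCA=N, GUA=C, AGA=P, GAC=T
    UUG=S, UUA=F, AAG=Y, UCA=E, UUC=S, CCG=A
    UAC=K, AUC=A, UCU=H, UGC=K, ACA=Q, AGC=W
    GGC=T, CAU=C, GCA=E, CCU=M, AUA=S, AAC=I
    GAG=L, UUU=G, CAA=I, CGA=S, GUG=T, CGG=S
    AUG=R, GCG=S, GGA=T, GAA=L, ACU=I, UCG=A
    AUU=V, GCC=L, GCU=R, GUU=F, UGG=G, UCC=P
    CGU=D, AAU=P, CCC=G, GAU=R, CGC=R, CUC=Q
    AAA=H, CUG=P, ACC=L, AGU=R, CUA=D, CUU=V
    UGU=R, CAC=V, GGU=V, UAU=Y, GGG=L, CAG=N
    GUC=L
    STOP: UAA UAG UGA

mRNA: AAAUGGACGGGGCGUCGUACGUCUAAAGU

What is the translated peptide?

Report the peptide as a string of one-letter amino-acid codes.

Answer: RTLSAKL

Derivation:
start AUG at pos 2
pos 2: AUG -> R; peptide=R
pos 5: GAC -> T; peptide=RT
pos 8: GGG -> L; peptide=RTL
pos 11: GCG -> S; peptide=RTLS
pos 14: UCG -> A; peptide=RTLSA
pos 17: UAC -> K; peptide=RTLSAK
pos 20: GUC -> L; peptide=RTLSAKL
pos 23: UAA -> STOP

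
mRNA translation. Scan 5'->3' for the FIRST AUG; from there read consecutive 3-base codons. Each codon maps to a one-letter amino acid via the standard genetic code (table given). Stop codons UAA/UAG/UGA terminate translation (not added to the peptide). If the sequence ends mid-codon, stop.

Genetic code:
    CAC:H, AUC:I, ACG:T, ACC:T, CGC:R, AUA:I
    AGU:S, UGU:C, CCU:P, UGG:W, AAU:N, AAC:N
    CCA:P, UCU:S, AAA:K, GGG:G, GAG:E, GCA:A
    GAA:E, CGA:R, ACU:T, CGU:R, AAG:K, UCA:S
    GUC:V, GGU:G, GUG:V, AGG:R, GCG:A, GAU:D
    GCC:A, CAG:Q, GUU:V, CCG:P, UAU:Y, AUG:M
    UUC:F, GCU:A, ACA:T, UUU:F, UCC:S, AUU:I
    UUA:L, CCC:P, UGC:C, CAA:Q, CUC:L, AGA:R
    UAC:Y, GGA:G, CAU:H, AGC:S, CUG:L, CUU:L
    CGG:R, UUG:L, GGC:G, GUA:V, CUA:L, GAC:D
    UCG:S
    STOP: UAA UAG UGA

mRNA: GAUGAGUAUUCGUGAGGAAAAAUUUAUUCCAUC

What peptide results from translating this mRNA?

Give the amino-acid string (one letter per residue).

start AUG at pos 1
pos 1: AUG -> M; peptide=M
pos 4: AGU -> S; peptide=MS
pos 7: AUU -> I; peptide=MSI
pos 10: CGU -> R; peptide=MSIR
pos 13: GAG -> E; peptide=MSIRE
pos 16: GAA -> E; peptide=MSIREE
pos 19: AAA -> K; peptide=MSIREEK
pos 22: UUU -> F; peptide=MSIREEKF
pos 25: AUU -> I; peptide=MSIREEKFI
pos 28: CCA -> P; peptide=MSIREEKFIP
pos 31: only 2 nt remain (<3), stop (end of mRNA)

Answer: MSIREEKFIP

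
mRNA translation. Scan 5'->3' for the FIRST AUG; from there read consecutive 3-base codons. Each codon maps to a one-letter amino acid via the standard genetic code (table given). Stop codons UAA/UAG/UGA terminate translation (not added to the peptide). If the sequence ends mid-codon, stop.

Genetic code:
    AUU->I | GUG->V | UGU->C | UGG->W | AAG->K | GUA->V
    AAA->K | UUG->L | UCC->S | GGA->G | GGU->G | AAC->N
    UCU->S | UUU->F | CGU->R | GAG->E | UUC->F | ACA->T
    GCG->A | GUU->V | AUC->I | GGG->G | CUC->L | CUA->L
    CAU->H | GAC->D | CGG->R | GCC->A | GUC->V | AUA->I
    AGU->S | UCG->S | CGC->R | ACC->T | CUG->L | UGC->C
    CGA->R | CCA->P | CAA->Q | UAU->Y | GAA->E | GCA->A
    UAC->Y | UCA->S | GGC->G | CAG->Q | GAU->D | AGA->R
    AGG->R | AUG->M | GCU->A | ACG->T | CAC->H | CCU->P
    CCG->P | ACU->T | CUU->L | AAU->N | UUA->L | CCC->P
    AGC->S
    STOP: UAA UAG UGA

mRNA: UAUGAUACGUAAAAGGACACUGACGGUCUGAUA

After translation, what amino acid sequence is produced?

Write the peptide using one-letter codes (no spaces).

Answer: MIRKRTLTV

Derivation:
start AUG at pos 1
pos 1: AUG -> M; peptide=M
pos 4: AUA -> I; peptide=MI
pos 7: CGU -> R; peptide=MIR
pos 10: AAA -> K; peptide=MIRK
pos 13: AGG -> R; peptide=MIRKR
pos 16: ACA -> T; peptide=MIRKRT
pos 19: CUG -> L; peptide=MIRKRTL
pos 22: ACG -> T; peptide=MIRKRTLT
pos 25: GUC -> V; peptide=MIRKRTLTV
pos 28: UGA -> STOP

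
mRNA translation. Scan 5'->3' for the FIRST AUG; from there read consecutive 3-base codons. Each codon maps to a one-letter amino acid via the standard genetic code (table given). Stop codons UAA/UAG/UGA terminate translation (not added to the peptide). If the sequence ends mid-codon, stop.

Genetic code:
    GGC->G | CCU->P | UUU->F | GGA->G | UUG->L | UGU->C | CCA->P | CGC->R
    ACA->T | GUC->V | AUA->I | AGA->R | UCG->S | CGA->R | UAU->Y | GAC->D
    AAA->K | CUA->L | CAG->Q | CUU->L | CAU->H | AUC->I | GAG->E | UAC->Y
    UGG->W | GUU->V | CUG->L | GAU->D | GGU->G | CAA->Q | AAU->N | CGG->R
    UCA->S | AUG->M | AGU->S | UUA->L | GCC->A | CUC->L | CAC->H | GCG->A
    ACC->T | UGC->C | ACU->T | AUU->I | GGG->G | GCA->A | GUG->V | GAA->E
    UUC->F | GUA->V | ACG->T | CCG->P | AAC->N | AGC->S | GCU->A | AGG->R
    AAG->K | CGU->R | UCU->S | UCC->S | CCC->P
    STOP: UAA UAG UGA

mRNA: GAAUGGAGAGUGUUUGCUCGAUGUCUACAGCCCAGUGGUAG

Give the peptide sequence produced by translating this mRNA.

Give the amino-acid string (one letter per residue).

Answer: MESVCSMSTAQW

Derivation:
start AUG at pos 2
pos 2: AUG -> M; peptide=M
pos 5: GAG -> E; peptide=ME
pos 8: AGU -> S; peptide=MES
pos 11: GUU -> V; peptide=MESV
pos 14: UGC -> C; peptide=MESVC
pos 17: UCG -> S; peptide=MESVCS
pos 20: AUG -> M; peptide=MESVCSM
pos 23: UCU -> S; peptide=MESVCSMS
pos 26: ACA -> T; peptide=MESVCSMST
pos 29: GCC -> A; peptide=MESVCSMSTA
pos 32: CAG -> Q; peptide=MESVCSMSTAQ
pos 35: UGG -> W; peptide=MESVCSMSTAQW
pos 38: UAG -> STOP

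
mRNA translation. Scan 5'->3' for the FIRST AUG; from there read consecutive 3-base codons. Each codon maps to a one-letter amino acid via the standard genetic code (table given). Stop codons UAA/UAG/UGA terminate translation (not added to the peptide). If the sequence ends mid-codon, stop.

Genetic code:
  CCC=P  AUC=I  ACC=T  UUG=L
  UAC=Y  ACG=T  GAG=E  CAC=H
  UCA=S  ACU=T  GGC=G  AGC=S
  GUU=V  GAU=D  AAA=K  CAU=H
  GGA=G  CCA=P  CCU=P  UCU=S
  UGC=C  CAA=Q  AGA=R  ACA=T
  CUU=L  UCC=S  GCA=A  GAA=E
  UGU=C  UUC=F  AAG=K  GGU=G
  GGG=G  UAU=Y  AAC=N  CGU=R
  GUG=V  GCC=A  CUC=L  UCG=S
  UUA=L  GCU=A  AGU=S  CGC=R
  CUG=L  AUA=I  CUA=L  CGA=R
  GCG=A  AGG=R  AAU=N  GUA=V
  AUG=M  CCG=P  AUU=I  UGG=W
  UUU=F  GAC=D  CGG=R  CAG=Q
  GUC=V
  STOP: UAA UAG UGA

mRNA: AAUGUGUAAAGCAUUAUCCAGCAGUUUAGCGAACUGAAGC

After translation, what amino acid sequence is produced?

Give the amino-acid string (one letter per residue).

start AUG at pos 1
pos 1: AUG -> M; peptide=M
pos 4: UGU -> C; peptide=MC
pos 7: AAA -> K; peptide=MCK
pos 10: GCA -> A; peptide=MCKA
pos 13: UUA -> L; peptide=MCKAL
pos 16: UCC -> S; peptide=MCKALS
pos 19: AGC -> S; peptide=MCKALSS
pos 22: AGU -> S; peptide=MCKALSSS
pos 25: UUA -> L; peptide=MCKALSSSL
pos 28: GCG -> A; peptide=MCKALSSSLA
pos 31: AAC -> N; peptide=MCKALSSSLAN
pos 34: UGA -> STOP

Answer: MCKALSSSLAN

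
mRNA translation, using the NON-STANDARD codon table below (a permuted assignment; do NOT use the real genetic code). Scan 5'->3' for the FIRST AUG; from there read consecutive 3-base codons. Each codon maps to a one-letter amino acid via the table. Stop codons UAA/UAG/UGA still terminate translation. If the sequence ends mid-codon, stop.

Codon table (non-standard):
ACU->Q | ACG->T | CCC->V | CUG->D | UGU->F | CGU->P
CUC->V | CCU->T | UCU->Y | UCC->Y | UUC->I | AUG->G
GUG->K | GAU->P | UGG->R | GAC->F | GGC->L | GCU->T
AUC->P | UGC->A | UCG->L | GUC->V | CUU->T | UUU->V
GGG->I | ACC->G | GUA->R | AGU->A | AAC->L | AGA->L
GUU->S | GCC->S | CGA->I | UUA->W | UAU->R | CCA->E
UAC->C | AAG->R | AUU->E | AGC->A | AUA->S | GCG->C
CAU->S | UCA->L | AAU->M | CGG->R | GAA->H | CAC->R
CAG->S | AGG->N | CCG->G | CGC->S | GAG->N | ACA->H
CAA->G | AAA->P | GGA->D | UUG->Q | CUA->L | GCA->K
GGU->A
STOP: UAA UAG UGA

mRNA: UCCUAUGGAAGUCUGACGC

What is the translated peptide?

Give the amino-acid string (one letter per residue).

start AUG at pos 4
pos 4: AUG -> G; peptide=G
pos 7: GAA -> H; peptide=GH
pos 10: GUC -> V; peptide=GHV
pos 13: UGA -> STOP

Answer: GHV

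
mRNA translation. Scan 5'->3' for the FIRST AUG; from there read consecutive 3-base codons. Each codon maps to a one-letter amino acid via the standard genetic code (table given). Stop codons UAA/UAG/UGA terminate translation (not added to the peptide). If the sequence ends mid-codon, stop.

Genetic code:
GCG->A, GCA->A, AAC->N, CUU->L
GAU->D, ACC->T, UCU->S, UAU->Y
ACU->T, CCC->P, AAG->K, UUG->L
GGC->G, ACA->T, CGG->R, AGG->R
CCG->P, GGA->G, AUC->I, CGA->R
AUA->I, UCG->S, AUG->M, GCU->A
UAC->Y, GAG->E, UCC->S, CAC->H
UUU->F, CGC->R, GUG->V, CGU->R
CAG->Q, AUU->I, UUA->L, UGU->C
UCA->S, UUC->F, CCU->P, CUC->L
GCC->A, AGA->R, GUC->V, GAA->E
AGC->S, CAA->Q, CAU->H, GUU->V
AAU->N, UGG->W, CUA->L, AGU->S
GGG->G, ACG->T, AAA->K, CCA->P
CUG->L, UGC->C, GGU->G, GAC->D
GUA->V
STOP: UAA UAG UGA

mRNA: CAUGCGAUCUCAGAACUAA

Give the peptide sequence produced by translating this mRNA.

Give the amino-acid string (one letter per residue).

start AUG at pos 1
pos 1: AUG -> M; peptide=M
pos 4: CGA -> R; peptide=MR
pos 7: UCU -> S; peptide=MRS
pos 10: CAG -> Q; peptide=MRSQ
pos 13: AAC -> N; peptide=MRSQN
pos 16: UAA -> STOP

Answer: MRSQN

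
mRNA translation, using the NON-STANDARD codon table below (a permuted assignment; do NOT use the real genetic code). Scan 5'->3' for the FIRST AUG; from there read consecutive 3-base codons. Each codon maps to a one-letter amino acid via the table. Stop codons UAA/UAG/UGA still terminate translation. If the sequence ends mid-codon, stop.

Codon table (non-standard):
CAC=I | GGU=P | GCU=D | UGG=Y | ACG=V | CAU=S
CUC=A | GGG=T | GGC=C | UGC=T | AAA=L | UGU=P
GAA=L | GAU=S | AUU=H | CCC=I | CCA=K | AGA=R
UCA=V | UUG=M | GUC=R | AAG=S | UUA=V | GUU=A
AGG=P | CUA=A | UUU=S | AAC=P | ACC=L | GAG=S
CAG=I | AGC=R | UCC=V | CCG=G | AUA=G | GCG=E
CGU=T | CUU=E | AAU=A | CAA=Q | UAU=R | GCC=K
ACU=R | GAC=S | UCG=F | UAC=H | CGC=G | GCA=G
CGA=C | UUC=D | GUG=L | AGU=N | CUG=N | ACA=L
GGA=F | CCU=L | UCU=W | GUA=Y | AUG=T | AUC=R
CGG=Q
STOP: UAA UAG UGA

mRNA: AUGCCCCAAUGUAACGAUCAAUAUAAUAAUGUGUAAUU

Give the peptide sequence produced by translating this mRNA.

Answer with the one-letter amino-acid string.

Answer: TIQPPSQRAAL

Derivation:
start AUG at pos 0
pos 0: AUG -> T; peptide=T
pos 3: CCC -> I; peptide=TI
pos 6: CAA -> Q; peptide=TIQ
pos 9: UGU -> P; peptide=TIQP
pos 12: AAC -> P; peptide=TIQPP
pos 15: GAU -> S; peptide=TIQPPS
pos 18: CAA -> Q; peptide=TIQPPSQ
pos 21: UAU -> R; peptide=TIQPPSQR
pos 24: AAU -> A; peptide=TIQPPSQRA
pos 27: AAU -> A; peptide=TIQPPSQRAA
pos 30: GUG -> L; peptide=TIQPPSQRAAL
pos 33: UAA -> STOP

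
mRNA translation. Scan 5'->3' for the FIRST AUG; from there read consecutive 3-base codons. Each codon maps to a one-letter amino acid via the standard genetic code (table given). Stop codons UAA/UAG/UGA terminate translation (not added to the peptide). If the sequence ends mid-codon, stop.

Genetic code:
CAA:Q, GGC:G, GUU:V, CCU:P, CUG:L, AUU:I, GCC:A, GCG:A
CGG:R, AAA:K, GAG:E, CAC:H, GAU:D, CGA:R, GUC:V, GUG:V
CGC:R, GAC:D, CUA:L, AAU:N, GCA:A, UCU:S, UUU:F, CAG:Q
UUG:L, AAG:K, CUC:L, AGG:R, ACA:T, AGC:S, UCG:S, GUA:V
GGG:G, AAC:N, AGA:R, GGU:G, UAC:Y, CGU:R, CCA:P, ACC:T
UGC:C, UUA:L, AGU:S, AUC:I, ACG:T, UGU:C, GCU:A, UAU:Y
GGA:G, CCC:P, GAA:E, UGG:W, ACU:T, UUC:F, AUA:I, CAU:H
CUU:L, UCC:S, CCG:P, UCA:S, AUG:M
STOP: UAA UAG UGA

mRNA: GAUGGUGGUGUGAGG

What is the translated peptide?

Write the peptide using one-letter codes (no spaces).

start AUG at pos 1
pos 1: AUG -> M; peptide=M
pos 4: GUG -> V; peptide=MV
pos 7: GUG -> V; peptide=MVV
pos 10: UGA -> STOP

Answer: MVV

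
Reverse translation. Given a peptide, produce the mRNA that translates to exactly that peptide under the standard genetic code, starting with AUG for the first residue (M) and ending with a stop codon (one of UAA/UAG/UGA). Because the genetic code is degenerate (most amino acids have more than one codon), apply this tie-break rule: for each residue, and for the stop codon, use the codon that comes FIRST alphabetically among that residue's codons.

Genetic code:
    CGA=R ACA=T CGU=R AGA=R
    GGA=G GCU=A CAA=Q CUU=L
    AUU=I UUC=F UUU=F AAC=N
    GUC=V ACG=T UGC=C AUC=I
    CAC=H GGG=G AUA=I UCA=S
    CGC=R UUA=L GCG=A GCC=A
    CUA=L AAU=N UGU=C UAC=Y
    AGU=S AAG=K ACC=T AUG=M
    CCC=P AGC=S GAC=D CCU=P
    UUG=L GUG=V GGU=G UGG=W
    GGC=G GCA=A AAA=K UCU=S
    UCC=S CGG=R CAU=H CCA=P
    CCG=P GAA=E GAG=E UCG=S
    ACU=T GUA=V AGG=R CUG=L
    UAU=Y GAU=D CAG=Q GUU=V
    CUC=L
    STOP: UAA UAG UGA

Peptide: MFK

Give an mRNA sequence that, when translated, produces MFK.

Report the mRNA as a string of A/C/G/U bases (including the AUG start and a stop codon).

residue 1: M -> AUG (start codon)
residue 2: F codons sorted = UUC,UUU -> pick first = UUC
residue 3: K codons sorted = AAA,AAG -> pick first = AAA
terminator: stop codons sorted = UAA,UAG,UGA -> pick first = UAA

Answer: mRNA: AUGUUCAAAUAA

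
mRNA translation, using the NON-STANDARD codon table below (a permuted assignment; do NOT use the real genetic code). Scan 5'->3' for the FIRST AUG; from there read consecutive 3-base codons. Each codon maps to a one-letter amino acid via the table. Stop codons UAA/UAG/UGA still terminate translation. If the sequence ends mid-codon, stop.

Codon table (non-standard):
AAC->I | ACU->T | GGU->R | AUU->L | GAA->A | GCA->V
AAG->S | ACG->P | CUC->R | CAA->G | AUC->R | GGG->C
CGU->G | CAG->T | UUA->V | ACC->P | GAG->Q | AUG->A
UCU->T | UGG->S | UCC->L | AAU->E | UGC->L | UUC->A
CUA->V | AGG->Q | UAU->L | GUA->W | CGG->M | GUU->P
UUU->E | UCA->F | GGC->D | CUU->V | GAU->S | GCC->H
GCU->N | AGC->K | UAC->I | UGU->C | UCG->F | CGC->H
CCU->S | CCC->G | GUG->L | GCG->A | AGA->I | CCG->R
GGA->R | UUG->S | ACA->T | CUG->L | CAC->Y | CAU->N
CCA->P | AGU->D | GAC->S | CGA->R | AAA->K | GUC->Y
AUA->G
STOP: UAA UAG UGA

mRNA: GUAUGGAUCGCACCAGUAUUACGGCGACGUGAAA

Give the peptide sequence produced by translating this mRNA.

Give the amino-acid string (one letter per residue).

Answer: ASHPDLPAP

Derivation:
start AUG at pos 2
pos 2: AUG -> A; peptide=A
pos 5: GAU -> S; peptide=AS
pos 8: CGC -> H; peptide=ASH
pos 11: ACC -> P; peptide=ASHP
pos 14: AGU -> D; peptide=ASHPD
pos 17: AUU -> L; peptide=ASHPDL
pos 20: ACG -> P; peptide=ASHPDLP
pos 23: GCG -> A; peptide=ASHPDLPA
pos 26: ACG -> P; peptide=ASHPDLPAP
pos 29: UGA -> STOP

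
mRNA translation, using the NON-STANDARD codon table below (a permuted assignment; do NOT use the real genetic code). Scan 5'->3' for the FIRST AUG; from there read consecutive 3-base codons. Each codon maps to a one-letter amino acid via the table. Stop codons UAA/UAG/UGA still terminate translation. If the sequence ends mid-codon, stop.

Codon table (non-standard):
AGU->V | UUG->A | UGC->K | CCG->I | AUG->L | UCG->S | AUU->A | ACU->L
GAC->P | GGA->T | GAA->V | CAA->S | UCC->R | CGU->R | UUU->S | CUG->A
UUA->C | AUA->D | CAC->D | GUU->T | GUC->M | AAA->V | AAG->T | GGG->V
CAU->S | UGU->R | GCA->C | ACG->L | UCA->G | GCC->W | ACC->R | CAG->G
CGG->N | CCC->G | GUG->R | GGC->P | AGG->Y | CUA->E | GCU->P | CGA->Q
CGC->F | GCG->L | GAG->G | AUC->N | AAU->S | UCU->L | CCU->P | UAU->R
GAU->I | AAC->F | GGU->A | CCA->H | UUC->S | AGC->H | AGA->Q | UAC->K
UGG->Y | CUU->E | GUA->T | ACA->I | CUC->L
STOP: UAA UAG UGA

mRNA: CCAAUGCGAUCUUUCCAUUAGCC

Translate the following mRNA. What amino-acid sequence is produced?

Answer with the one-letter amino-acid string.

Answer: LQLSS

Derivation:
start AUG at pos 3
pos 3: AUG -> L; peptide=L
pos 6: CGA -> Q; peptide=LQ
pos 9: UCU -> L; peptide=LQL
pos 12: UUC -> S; peptide=LQLS
pos 15: CAU -> S; peptide=LQLSS
pos 18: UAG -> STOP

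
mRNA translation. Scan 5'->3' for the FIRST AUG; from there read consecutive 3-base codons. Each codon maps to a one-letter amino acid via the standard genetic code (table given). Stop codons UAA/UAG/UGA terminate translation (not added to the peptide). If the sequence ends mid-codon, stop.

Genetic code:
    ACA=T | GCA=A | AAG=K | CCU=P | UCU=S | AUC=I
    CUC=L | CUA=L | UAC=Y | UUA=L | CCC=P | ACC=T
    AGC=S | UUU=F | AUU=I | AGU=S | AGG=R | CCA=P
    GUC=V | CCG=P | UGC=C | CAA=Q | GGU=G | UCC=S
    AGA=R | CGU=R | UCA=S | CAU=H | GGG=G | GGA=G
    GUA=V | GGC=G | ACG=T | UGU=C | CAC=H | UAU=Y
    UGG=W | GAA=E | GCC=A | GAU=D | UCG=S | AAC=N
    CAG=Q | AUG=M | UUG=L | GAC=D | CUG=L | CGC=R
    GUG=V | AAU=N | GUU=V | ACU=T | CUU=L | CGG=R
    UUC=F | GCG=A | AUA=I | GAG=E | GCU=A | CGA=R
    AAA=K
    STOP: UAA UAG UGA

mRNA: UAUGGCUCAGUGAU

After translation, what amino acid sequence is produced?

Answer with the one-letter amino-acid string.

start AUG at pos 1
pos 1: AUG -> M; peptide=M
pos 4: GCU -> A; peptide=MA
pos 7: CAG -> Q; peptide=MAQ
pos 10: UGA -> STOP

Answer: MAQ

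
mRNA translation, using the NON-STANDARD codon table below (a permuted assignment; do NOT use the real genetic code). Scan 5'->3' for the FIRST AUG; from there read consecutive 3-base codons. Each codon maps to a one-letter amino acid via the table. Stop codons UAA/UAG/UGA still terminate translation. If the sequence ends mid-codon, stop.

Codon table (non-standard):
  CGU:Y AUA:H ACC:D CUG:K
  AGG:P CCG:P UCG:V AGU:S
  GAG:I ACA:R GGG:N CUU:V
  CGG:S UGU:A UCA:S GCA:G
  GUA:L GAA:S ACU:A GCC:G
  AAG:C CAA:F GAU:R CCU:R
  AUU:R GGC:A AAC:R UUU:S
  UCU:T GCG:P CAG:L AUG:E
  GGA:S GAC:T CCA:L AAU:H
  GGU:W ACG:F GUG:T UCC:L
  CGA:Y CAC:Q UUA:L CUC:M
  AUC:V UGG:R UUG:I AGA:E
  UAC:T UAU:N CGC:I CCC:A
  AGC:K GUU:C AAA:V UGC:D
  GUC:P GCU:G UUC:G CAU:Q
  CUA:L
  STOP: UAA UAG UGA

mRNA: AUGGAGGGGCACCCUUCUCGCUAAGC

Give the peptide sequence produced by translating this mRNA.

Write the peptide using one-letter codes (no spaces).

start AUG at pos 0
pos 0: AUG -> E; peptide=E
pos 3: GAG -> I; peptide=EI
pos 6: GGG -> N; peptide=EIN
pos 9: CAC -> Q; peptide=EINQ
pos 12: CCU -> R; peptide=EINQR
pos 15: UCU -> T; peptide=EINQRT
pos 18: CGC -> I; peptide=EINQRTI
pos 21: UAA -> STOP

Answer: EINQRTI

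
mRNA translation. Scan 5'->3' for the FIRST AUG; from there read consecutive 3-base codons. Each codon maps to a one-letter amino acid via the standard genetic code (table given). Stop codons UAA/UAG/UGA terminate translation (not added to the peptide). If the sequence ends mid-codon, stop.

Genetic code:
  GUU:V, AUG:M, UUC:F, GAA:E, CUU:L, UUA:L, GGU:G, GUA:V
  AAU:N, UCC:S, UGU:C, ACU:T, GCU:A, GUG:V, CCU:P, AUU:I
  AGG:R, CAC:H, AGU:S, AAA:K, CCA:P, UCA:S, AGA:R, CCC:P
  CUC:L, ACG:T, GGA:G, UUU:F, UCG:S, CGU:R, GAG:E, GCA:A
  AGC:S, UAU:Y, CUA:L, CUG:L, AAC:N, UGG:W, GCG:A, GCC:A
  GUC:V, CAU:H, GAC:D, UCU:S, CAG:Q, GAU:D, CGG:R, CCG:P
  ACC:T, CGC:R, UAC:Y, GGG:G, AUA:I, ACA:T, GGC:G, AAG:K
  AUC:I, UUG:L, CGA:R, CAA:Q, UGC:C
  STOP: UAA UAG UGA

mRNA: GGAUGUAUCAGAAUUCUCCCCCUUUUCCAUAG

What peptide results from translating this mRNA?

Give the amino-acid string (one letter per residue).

Answer: MYQNSPPFP

Derivation:
start AUG at pos 2
pos 2: AUG -> M; peptide=M
pos 5: UAU -> Y; peptide=MY
pos 8: CAG -> Q; peptide=MYQ
pos 11: AAU -> N; peptide=MYQN
pos 14: UCU -> S; peptide=MYQNS
pos 17: CCC -> P; peptide=MYQNSP
pos 20: CCU -> P; peptide=MYQNSPP
pos 23: UUU -> F; peptide=MYQNSPPF
pos 26: CCA -> P; peptide=MYQNSPPFP
pos 29: UAG -> STOP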